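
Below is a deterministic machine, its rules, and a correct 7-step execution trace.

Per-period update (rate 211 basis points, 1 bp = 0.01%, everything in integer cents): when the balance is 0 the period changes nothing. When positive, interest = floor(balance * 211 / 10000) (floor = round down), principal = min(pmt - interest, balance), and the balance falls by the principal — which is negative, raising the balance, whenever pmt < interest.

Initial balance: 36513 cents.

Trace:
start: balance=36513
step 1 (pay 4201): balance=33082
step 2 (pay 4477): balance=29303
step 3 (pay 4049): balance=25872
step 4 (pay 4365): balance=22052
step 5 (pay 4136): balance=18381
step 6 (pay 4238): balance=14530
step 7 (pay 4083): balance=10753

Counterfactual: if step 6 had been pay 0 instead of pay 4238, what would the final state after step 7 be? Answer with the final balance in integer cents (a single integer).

(re-executing from step 6 with the substitution; state before step 6: balance=18381)
step 6 (pay 0): balance=18768
step 7 (pay 4083): balance=15081

15081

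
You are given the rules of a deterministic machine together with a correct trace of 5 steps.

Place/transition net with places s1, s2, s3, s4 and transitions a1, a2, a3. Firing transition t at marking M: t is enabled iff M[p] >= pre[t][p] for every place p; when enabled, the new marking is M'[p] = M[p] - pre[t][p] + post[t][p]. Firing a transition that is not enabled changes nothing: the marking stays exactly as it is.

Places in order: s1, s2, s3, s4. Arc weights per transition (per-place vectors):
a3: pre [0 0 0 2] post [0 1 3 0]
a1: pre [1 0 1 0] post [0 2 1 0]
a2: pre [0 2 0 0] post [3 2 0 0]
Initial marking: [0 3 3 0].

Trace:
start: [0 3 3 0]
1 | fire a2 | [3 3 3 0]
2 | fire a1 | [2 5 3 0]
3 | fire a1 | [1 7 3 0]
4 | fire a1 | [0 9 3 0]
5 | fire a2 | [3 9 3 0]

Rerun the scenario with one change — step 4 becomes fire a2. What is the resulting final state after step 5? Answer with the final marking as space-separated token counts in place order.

(re-executing from step 4 with the substitution; state before step 4: [1 7 3 0])
4 | fire a2 | [4 7 3 0]
5 | fire a2 | [7 7 3 0]

7 7 3 0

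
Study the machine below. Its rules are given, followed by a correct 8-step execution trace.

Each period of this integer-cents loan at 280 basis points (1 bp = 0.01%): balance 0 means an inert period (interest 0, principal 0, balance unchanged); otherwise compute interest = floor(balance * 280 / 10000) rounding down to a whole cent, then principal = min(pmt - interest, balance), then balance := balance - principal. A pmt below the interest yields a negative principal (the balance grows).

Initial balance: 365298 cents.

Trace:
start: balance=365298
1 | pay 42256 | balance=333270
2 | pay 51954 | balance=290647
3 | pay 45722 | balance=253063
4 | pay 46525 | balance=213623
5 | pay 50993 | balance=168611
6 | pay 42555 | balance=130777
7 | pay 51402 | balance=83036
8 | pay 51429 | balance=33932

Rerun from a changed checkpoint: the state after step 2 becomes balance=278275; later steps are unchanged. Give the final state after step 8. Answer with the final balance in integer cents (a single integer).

19329

state after step 2 := balance=278275
3 | pay 45722 | balance=240344
4 | pay 46525 | balance=200548
5 | pay 50993 | balance=155170
6 | pay 42555 | balance=116959
7 | pay 51402 | balance=68831
8 | pay 51429 | balance=19329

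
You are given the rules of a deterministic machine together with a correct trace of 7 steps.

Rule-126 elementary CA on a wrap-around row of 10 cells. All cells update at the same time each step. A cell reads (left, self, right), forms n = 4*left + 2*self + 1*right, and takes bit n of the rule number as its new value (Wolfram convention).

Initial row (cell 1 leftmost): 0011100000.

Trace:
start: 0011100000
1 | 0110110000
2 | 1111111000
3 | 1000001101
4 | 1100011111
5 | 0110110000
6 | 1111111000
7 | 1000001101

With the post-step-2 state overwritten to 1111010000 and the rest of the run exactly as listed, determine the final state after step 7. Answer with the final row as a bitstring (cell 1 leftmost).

0111111110

state after step 2 := 1111010000
3 | 1001111001
4 | 1111001111
5 | 0001111000
6 | 0011001100
7 | 0111111110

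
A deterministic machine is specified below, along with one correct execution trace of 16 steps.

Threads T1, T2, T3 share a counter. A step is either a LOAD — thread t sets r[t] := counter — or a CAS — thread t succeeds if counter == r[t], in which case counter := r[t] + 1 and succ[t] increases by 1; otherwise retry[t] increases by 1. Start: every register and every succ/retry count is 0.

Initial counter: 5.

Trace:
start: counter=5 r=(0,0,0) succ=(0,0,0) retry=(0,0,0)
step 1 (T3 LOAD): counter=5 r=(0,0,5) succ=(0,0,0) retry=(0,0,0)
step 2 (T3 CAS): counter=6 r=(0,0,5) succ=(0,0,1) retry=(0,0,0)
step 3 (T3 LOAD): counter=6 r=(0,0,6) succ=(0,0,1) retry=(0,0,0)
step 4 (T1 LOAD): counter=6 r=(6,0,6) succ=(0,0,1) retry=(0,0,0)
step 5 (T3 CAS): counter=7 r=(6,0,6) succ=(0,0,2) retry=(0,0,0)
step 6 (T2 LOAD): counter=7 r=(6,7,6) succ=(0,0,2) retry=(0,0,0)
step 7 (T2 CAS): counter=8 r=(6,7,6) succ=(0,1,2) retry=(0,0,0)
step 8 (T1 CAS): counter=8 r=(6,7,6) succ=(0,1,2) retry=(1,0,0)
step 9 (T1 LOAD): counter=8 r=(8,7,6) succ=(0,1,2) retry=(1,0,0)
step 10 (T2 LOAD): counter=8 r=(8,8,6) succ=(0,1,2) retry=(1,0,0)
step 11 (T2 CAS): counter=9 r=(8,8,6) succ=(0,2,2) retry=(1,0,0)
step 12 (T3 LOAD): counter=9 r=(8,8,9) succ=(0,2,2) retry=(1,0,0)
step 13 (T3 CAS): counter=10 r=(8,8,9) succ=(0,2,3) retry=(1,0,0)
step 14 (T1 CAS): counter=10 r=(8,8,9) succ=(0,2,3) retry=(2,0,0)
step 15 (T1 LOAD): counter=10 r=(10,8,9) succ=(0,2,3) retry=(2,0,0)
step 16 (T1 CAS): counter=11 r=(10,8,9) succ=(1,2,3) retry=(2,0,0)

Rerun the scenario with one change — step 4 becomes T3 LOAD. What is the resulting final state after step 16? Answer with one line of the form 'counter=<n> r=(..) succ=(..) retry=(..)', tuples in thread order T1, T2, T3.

(re-executing from step 4 with the substitution; state before step 4: counter=6 r=(0,0,6) succ=(0,0,1) retry=(0,0,0))
step 4 (T3 LOAD): counter=6 r=(0,0,6) succ=(0,0,1) retry=(0,0,0)
step 5 (T3 CAS): counter=7 r=(0,0,6) succ=(0,0,2) retry=(0,0,0)
step 6 (T2 LOAD): counter=7 r=(0,7,6) succ=(0,0,2) retry=(0,0,0)
step 7 (T2 CAS): counter=8 r=(0,7,6) succ=(0,1,2) retry=(0,0,0)
step 8 (T1 CAS): counter=8 r=(0,7,6) succ=(0,1,2) retry=(1,0,0)
step 9 (T1 LOAD): counter=8 r=(8,7,6) succ=(0,1,2) retry=(1,0,0)
step 10 (T2 LOAD): counter=8 r=(8,8,6) succ=(0,1,2) retry=(1,0,0)
step 11 (T2 CAS): counter=9 r=(8,8,6) succ=(0,2,2) retry=(1,0,0)
step 12 (T3 LOAD): counter=9 r=(8,8,9) succ=(0,2,2) retry=(1,0,0)
step 13 (T3 CAS): counter=10 r=(8,8,9) succ=(0,2,3) retry=(1,0,0)
step 14 (T1 CAS): counter=10 r=(8,8,9) succ=(0,2,3) retry=(2,0,0)
step 15 (T1 LOAD): counter=10 r=(10,8,9) succ=(0,2,3) retry=(2,0,0)
step 16 (T1 CAS): counter=11 r=(10,8,9) succ=(1,2,3) retry=(2,0,0)

counter=11 r=(10,8,9) succ=(1,2,3) retry=(2,0,0)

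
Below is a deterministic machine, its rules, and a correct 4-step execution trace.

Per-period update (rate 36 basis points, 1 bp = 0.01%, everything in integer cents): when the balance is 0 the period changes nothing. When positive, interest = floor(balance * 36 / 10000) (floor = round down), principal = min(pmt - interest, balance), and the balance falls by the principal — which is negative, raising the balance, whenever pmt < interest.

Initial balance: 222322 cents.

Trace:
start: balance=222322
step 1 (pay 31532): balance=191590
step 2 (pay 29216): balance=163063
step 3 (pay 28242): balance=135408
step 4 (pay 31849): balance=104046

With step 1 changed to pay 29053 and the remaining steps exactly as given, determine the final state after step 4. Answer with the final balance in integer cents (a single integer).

106551

(re-executing from step 1 with the substitution; state before step 1: balance=222322)
step 1 (pay 29053): balance=194069
step 2 (pay 29216): balance=165551
step 3 (pay 28242): balance=137904
step 4 (pay 31849): balance=106551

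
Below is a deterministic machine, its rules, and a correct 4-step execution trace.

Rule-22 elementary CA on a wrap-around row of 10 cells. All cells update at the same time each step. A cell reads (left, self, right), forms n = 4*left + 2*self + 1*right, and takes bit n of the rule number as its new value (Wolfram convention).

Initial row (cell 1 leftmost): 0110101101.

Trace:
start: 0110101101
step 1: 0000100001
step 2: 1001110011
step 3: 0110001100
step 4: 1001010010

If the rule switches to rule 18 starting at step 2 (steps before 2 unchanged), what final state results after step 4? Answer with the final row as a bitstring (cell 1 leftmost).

(re-executing steps 2..4 under rule 18; state before step 2: 0000100001)
step 2: 1001010010
step 3: 0110001100
step 4: 1001010010

1001010010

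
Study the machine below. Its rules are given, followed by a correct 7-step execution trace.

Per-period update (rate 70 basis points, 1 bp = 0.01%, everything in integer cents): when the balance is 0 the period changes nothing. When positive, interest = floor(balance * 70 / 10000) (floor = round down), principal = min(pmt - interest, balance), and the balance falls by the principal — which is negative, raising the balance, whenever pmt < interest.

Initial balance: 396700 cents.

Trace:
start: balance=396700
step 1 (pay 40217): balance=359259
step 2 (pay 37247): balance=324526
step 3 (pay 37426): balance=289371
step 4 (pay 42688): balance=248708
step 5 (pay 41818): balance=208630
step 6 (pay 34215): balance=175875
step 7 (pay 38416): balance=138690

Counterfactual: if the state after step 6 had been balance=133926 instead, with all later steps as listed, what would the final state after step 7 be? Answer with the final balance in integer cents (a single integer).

96447

state after step 6 := balance=133926
step 7 (pay 38416): balance=96447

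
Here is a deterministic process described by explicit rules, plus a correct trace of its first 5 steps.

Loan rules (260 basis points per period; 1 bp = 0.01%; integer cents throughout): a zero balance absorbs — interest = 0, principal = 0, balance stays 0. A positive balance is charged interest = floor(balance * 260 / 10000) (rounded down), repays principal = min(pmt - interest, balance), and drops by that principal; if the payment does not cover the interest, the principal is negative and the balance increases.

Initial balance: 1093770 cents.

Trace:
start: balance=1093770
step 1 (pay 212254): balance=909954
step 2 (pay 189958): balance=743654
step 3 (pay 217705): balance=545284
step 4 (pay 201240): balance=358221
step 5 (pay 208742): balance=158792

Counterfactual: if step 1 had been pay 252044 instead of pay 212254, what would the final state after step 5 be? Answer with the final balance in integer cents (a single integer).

114700

(re-executing from step 1 with the substitution; state before step 1: balance=1093770)
step 1 (pay 252044): balance=870164
step 2 (pay 189958): balance=702830
step 3 (pay 217705): balance=503398
step 4 (pay 201240): balance=315246
step 5 (pay 208742): balance=114700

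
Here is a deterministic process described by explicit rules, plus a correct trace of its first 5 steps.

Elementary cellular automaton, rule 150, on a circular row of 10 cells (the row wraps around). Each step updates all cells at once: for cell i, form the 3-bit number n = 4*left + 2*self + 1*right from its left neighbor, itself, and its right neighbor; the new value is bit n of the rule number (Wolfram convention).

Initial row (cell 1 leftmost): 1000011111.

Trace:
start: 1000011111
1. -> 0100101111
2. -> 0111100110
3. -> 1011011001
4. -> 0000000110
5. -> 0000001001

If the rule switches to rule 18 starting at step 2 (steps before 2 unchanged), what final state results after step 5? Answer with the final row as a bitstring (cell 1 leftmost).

0000001001

(re-executing steps 2..5 under rule 18; state before step 2: 0100101111)
2. -> 0011000000
3. -> 0100100000
4. -> 1011010000
5. -> 0000001001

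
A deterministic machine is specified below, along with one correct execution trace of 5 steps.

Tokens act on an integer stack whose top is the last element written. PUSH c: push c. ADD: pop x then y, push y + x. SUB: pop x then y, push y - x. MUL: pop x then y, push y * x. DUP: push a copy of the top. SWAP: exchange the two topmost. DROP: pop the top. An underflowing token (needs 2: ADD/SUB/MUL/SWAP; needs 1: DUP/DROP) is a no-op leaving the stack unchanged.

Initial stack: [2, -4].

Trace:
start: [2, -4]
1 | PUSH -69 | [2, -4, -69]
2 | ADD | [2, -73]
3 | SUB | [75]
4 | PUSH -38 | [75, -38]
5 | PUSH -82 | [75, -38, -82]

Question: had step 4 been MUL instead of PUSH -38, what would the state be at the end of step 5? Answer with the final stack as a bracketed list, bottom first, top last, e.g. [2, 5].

[75, -82]

(re-executing from step 4 with the substitution; state before step 4: [75])
4 | MUL | [75]
5 | PUSH -82 | [75, -82]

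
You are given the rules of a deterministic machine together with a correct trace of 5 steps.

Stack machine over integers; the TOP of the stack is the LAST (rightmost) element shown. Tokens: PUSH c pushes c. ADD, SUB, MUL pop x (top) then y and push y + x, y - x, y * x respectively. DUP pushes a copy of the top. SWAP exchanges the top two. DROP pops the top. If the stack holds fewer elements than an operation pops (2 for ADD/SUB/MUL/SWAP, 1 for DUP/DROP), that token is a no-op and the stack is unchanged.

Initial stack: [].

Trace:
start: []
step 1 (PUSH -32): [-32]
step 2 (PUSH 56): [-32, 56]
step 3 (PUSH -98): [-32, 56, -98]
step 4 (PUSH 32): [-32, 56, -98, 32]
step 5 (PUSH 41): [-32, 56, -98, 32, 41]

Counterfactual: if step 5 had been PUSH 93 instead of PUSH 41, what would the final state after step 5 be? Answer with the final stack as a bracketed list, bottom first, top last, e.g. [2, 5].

[-32, 56, -98, 32, 93]

(re-executing from step 5 with the substitution; state before step 5: [-32, 56, -98, 32])
step 5 (PUSH 93): [-32, 56, -98, 32, 93]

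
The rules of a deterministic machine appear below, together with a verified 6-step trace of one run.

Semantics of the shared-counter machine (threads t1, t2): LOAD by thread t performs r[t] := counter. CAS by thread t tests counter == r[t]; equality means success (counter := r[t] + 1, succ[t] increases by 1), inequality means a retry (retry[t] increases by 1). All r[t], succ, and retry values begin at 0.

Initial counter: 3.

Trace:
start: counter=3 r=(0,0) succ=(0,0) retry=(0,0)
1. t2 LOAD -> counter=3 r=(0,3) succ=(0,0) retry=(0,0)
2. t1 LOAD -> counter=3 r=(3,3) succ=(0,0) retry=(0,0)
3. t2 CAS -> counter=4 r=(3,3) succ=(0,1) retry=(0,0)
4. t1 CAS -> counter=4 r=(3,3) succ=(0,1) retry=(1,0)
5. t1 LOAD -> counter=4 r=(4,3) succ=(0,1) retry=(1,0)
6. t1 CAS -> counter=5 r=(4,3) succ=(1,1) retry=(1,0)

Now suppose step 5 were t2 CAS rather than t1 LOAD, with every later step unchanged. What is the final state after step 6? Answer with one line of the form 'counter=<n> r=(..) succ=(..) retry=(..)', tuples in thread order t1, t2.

counter=4 r=(3,3) succ=(0,1) retry=(2,1)

(re-executing from step 5 with the substitution; state before step 5: counter=4 r=(3,3) succ=(0,1) retry=(1,0))
5. t2 CAS -> counter=4 r=(3,3) succ=(0,1) retry=(1,1)
6. t1 CAS -> counter=4 r=(3,3) succ=(0,1) retry=(2,1)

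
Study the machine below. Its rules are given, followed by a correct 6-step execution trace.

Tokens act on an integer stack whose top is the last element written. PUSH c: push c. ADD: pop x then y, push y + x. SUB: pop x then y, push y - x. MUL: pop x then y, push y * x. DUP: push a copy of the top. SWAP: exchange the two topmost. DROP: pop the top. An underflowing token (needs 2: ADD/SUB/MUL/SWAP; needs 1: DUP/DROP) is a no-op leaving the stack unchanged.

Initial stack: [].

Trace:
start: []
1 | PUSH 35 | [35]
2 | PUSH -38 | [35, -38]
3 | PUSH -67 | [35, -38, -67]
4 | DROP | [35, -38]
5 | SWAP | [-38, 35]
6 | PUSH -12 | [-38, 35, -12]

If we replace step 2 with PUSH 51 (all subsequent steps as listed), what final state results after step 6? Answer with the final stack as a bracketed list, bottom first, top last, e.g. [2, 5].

[51, 35, -12]

(re-executing from step 2 with the substitution; state before step 2: [35])
2 | PUSH 51 | [35, 51]
3 | PUSH -67 | [35, 51, -67]
4 | DROP | [35, 51]
5 | SWAP | [51, 35]
6 | PUSH -12 | [51, 35, -12]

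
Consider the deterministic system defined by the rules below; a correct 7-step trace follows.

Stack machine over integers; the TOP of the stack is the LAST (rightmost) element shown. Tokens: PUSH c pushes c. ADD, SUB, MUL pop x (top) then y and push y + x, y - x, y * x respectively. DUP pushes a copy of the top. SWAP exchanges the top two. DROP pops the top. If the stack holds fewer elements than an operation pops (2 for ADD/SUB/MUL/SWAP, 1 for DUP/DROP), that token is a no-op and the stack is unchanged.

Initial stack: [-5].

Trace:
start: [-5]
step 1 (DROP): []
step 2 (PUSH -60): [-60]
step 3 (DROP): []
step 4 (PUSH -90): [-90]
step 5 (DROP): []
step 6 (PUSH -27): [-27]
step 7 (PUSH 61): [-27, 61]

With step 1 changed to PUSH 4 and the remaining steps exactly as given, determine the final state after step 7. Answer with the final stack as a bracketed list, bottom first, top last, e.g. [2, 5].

[-5, 4, -27, 61]

(re-executing from step 1 with the substitution; state before step 1: [-5])
step 1 (PUSH 4): [-5, 4]
step 2 (PUSH -60): [-5, 4, -60]
step 3 (DROP): [-5, 4]
step 4 (PUSH -90): [-5, 4, -90]
step 5 (DROP): [-5, 4]
step 6 (PUSH -27): [-5, 4, -27]
step 7 (PUSH 61): [-5, 4, -27, 61]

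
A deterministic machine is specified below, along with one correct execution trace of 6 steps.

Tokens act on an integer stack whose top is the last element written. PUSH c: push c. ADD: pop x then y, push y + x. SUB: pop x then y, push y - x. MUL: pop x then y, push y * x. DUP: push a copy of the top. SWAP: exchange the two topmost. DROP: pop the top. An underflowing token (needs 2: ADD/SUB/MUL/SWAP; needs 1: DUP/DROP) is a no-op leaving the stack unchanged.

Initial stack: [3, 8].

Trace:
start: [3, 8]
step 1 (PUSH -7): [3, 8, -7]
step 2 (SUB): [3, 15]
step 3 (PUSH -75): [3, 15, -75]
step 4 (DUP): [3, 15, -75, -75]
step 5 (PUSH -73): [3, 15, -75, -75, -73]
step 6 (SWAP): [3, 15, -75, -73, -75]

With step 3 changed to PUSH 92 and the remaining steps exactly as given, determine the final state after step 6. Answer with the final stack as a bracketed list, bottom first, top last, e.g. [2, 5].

[3, 15, 92, -73, 92]

(re-executing from step 3 with the substitution; state before step 3: [3, 15])
step 3 (PUSH 92): [3, 15, 92]
step 4 (DUP): [3, 15, 92, 92]
step 5 (PUSH -73): [3, 15, 92, 92, -73]
step 6 (SWAP): [3, 15, 92, -73, 92]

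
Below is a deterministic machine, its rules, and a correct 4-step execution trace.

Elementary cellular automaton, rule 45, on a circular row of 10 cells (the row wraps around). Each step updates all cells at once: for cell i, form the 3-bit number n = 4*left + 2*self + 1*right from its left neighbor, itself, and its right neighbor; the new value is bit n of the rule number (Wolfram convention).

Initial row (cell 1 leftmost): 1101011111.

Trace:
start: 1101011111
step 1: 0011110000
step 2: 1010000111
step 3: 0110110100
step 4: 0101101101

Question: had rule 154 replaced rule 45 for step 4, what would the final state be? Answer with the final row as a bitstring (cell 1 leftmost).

(re-executing step 4 under rule 154; state before step 4: 0110110100)
step 4: 1100100010

1100100010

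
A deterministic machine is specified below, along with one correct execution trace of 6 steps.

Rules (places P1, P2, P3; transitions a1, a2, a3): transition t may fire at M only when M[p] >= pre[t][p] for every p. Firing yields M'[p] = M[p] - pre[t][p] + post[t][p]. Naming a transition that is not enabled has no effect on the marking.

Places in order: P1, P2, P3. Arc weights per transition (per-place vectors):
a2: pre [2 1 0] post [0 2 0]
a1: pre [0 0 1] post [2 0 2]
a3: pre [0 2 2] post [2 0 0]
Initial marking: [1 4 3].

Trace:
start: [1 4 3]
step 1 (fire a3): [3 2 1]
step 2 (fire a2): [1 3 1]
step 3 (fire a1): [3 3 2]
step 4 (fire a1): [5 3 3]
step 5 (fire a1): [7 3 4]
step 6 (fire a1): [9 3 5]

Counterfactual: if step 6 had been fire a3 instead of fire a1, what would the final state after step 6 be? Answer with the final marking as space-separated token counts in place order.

9 1 2

(re-executing from step 6 with the substitution; state before step 6: [7 3 4])
step 6 (fire a3): [9 1 2]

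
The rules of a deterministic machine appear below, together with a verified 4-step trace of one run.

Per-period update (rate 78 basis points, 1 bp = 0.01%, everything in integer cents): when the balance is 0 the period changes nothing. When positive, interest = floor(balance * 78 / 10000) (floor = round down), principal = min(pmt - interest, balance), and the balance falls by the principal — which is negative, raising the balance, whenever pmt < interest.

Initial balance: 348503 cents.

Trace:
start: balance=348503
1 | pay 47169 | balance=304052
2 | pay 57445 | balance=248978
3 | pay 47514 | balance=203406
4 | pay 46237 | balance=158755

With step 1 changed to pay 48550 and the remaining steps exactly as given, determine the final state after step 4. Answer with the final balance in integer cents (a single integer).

(re-executing from step 1 with the substitution; state before step 1: balance=348503)
1 | pay 48550 | balance=302671
2 | pay 57445 | balance=247586
3 | pay 47514 | balance=202003
4 | pay 46237 | balance=157341

157341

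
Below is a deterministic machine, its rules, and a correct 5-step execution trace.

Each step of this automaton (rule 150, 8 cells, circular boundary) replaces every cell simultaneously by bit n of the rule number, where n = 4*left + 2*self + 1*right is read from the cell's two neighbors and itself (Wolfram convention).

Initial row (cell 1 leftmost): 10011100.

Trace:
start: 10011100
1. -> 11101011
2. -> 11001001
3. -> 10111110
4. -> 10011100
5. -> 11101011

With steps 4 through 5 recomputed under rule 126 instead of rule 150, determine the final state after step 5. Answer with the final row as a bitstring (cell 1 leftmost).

00110110

(re-executing steps 4..5 under rule 126; state before step 4: 10111110)
4. -> 11100011
5. -> 00110110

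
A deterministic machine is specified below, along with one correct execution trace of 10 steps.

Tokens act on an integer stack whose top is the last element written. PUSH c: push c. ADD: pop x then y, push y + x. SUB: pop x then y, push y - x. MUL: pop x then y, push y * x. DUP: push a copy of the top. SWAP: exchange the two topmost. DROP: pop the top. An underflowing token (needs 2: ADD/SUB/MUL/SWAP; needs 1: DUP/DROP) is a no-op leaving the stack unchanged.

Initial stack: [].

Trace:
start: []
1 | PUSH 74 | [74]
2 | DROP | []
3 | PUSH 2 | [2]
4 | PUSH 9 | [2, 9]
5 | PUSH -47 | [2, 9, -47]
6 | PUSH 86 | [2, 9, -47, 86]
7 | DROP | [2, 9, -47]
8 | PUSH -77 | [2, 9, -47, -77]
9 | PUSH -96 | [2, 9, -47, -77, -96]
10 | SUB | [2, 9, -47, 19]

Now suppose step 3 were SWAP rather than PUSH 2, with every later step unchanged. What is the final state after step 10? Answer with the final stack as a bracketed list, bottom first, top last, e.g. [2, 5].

(re-executing from step 3 with the substitution; state before step 3: [])
3 | SWAP | []
4 | PUSH 9 | [9]
5 | PUSH -47 | [9, -47]
6 | PUSH 86 | [9, -47, 86]
7 | DROP | [9, -47]
8 | PUSH -77 | [9, -47, -77]
9 | PUSH -96 | [9, -47, -77, -96]
10 | SUB | [9, -47, 19]

[9, -47, 19]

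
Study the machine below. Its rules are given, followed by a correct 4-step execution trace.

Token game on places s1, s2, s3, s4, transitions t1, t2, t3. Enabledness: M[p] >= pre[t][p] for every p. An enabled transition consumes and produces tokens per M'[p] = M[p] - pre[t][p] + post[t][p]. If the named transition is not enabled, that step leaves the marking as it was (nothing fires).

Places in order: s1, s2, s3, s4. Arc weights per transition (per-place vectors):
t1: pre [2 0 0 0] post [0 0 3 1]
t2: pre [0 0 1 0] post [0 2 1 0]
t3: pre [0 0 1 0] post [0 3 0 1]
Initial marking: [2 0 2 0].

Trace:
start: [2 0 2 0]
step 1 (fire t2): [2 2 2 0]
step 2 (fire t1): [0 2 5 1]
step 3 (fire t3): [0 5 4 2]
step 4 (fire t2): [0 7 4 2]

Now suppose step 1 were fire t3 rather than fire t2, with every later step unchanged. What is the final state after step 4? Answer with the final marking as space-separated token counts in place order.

0 8 3 3

(re-executing from step 1 with the substitution; state before step 1: [2 0 2 0])
step 1 (fire t3): [2 3 1 1]
step 2 (fire t1): [0 3 4 2]
step 3 (fire t3): [0 6 3 3]
step 4 (fire t2): [0 8 3 3]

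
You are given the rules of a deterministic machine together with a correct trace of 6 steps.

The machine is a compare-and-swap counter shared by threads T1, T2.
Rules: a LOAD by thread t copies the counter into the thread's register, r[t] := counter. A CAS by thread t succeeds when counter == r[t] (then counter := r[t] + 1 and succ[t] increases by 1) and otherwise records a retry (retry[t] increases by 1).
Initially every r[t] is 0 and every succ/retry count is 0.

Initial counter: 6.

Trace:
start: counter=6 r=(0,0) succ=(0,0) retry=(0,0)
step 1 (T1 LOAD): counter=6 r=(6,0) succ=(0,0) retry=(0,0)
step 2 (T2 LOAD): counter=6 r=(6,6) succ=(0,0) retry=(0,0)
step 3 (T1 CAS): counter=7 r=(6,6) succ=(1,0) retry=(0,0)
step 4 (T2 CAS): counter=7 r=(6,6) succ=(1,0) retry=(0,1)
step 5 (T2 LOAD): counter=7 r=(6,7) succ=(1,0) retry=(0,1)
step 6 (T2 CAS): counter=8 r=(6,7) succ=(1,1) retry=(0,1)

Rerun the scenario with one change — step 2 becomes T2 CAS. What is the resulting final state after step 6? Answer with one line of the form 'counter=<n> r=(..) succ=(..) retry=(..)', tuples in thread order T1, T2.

(re-executing from step 2 with the substitution; state before step 2: counter=6 r=(6,0) succ=(0,0) retry=(0,0))
step 2 (T2 CAS): counter=6 r=(6,0) succ=(0,0) retry=(0,1)
step 3 (T1 CAS): counter=7 r=(6,0) succ=(1,0) retry=(0,1)
step 4 (T2 CAS): counter=7 r=(6,0) succ=(1,0) retry=(0,2)
step 5 (T2 LOAD): counter=7 r=(6,7) succ=(1,0) retry=(0,2)
step 6 (T2 CAS): counter=8 r=(6,7) succ=(1,1) retry=(0,2)

counter=8 r=(6,7) succ=(1,1) retry=(0,2)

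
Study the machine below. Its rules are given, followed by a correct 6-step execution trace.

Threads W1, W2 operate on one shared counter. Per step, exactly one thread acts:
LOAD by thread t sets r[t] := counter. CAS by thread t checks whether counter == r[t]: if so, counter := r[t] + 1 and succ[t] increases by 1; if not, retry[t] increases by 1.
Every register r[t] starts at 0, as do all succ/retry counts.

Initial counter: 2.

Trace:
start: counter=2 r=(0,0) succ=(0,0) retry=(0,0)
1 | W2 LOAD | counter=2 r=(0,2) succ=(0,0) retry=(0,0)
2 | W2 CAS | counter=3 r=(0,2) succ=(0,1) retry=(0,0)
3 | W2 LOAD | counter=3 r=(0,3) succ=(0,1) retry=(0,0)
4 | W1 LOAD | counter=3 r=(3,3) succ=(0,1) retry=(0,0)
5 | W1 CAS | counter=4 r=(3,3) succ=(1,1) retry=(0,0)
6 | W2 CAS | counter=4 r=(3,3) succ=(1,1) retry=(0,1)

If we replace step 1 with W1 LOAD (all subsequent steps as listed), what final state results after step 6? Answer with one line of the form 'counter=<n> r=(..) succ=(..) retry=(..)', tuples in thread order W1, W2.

counter=3 r=(2,2) succ=(1,0) retry=(0,2)

(re-executing from step 1 with the substitution; state before step 1: counter=2 r=(0,0) succ=(0,0) retry=(0,0))
1 | W1 LOAD | counter=2 r=(2,0) succ=(0,0) retry=(0,0)
2 | W2 CAS | counter=2 r=(2,0) succ=(0,0) retry=(0,1)
3 | W2 LOAD | counter=2 r=(2,2) succ=(0,0) retry=(0,1)
4 | W1 LOAD | counter=2 r=(2,2) succ=(0,0) retry=(0,1)
5 | W1 CAS | counter=3 r=(2,2) succ=(1,0) retry=(0,1)
6 | W2 CAS | counter=3 r=(2,2) succ=(1,0) retry=(0,2)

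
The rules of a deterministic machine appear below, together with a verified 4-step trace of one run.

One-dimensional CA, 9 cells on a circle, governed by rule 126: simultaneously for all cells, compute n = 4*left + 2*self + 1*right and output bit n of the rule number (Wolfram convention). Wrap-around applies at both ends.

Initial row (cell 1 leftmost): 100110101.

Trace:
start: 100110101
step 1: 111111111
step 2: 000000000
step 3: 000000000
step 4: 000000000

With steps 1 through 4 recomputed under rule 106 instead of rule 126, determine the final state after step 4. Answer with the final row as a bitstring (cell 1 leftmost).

(re-executing steps 1..4 under rule 106; state before step 1: 100110101)
step 1: 101111011
step 2: 111001110
step 3: 101011011
step 4: 110111110

110111110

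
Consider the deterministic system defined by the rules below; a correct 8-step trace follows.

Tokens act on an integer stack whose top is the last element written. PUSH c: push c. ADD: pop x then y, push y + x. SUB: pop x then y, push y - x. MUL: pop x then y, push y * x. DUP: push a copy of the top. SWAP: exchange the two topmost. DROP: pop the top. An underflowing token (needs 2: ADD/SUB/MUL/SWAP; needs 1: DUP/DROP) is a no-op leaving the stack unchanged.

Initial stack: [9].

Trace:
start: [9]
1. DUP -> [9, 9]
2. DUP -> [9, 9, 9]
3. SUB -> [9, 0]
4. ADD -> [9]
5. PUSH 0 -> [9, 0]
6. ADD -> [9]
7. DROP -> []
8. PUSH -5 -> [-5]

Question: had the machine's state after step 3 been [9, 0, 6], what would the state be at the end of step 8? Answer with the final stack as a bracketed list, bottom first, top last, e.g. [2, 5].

state after step 3 := [9, 0, 6]
4. ADD -> [9, 6]
5. PUSH 0 -> [9, 6, 0]
6. ADD -> [9, 6]
7. DROP -> [9]
8. PUSH -5 -> [9, -5]

[9, -5]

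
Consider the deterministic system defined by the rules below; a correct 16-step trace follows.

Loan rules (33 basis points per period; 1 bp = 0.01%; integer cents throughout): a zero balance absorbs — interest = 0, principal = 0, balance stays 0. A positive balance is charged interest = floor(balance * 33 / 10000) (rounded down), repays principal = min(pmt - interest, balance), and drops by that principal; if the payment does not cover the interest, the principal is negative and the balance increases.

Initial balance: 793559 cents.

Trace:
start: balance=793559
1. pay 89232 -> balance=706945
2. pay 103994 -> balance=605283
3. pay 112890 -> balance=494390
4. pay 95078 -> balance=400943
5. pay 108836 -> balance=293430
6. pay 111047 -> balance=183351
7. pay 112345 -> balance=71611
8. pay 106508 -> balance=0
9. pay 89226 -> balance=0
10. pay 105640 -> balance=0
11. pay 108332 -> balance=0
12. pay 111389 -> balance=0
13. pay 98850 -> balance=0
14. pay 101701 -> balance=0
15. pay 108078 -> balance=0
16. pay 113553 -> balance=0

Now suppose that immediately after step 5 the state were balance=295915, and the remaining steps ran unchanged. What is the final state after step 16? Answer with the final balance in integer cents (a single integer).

state after step 5 := balance=295915
6. pay 111047 -> balance=185844
7. pay 112345 -> balance=74112
8. pay 106508 -> balance=0
9. pay 89226 -> balance=0
10. pay 105640 -> balance=0
11. pay 108332 -> balance=0
12. pay 111389 -> balance=0
13. pay 98850 -> balance=0
14. pay 101701 -> balance=0
15. pay 108078 -> balance=0
16. pay 113553 -> balance=0

0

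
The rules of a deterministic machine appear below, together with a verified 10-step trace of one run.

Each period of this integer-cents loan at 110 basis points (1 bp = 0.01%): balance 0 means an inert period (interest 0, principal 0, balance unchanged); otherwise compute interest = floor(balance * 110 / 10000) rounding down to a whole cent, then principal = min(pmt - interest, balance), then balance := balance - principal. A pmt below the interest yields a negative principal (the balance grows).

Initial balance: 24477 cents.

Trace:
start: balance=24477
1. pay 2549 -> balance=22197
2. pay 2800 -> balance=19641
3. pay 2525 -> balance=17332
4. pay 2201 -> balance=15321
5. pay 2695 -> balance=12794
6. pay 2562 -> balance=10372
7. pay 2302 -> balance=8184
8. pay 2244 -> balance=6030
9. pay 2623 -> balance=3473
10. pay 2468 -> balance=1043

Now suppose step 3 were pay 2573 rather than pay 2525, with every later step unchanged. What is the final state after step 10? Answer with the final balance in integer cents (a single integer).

991

(re-executing from step 3 with the substitution; state before step 3: balance=19641)
3. pay 2573 -> balance=17284
4. pay 2201 -> balance=15273
5. pay 2695 -> balance=12746
6. pay 2562 -> balance=10324
7. pay 2302 -> balance=8135
8. pay 2244 -> balance=5980
9. pay 2623 -> balance=3422
10. pay 2468 -> balance=991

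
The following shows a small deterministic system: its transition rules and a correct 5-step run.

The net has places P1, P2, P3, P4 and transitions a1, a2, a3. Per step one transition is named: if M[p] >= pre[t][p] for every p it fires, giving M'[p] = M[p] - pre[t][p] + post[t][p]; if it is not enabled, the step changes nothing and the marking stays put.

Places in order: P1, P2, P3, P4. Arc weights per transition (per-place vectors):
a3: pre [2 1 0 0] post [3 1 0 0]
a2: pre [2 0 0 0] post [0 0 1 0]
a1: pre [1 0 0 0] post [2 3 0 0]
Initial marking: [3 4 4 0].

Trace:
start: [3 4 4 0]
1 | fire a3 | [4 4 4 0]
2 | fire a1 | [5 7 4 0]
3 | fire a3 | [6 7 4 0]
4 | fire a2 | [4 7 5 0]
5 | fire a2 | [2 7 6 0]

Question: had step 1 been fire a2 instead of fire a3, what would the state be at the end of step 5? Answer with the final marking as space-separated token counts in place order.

1 7 6 0

(re-executing from step 1 with the substitution; state before step 1: [3 4 4 0])
1 | fire a2 | [1 4 5 0]
2 | fire a1 | [2 7 5 0]
3 | fire a3 | [3 7 5 0]
4 | fire a2 | [1 7 6 0]
5 | fire a2 | [1 7 6 0]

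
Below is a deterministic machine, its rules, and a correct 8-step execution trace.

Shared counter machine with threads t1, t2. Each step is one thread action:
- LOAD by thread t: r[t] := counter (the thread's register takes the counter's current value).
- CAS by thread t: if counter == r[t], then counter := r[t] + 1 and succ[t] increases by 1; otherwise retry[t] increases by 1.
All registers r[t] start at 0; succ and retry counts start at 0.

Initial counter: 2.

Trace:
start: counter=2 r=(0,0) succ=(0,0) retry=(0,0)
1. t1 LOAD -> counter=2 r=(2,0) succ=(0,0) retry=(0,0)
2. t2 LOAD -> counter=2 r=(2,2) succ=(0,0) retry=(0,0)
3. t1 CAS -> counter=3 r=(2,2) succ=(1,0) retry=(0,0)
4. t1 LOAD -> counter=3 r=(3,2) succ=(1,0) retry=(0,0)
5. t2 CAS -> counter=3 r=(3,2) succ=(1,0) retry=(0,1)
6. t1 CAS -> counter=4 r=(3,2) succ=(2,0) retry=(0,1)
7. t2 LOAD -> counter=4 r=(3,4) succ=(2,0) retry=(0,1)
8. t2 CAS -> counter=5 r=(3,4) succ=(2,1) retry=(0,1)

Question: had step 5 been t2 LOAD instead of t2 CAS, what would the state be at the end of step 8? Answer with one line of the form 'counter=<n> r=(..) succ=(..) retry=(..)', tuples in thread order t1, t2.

counter=5 r=(3,4) succ=(2,1) retry=(0,0)

(re-executing from step 5 with the substitution; state before step 5: counter=3 r=(3,2) succ=(1,0) retry=(0,0))
5. t2 LOAD -> counter=3 r=(3,3) succ=(1,0) retry=(0,0)
6. t1 CAS -> counter=4 r=(3,3) succ=(2,0) retry=(0,0)
7. t2 LOAD -> counter=4 r=(3,4) succ=(2,0) retry=(0,0)
8. t2 CAS -> counter=5 r=(3,4) succ=(2,1) retry=(0,0)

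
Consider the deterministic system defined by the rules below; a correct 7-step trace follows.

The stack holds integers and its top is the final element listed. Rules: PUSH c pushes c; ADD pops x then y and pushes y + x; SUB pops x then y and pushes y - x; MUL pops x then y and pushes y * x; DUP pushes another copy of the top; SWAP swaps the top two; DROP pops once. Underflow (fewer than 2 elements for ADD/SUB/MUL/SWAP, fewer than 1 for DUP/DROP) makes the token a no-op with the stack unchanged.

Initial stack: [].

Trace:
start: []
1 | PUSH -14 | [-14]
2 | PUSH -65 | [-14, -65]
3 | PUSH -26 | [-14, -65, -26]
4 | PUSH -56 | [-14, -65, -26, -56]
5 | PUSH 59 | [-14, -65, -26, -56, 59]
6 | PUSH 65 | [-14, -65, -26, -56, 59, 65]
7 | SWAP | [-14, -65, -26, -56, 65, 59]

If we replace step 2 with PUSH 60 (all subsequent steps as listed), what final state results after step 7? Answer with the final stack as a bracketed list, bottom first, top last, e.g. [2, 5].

(re-executing from step 2 with the substitution; state before step 2: [-14])
2 | PUSH 60 | [-14, 60]
3 | PUSH -26 | [-14, 60, -26]
4 | PUSH -56 | [-14, 60, -26, -56]
5 | PUSH 59 | [-14, 60, -26, -56, 59]
6 | PUSH 65 | [-14, 60, -26, -56, 59, 65]
7 | SWAP | [-14, 60, -26, -56, 65, 59]

[-14, 60, -26, -56, 65, 59]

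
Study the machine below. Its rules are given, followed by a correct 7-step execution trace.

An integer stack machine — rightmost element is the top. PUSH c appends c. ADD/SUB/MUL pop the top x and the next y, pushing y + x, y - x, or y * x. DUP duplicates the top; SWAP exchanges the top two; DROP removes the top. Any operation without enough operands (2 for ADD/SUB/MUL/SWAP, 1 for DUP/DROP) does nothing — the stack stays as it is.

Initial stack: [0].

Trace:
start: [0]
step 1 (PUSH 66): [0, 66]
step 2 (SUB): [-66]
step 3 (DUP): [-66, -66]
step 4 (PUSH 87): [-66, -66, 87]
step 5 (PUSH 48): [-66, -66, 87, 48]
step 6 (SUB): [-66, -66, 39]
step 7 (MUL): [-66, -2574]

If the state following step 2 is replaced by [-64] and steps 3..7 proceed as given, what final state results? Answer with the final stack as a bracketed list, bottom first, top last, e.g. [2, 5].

state after step 2 := [-64]
step 3 (DUP): [-64, -64]
step 4 (PUSH 87): [-64, -64, 87]
step 5 (PUSH 48): [-64, -64, 87, 48]
step 6 (SUB): [-64, -64, 39]
step 7 (MUL): [-64, -2496]

[-64, -2496]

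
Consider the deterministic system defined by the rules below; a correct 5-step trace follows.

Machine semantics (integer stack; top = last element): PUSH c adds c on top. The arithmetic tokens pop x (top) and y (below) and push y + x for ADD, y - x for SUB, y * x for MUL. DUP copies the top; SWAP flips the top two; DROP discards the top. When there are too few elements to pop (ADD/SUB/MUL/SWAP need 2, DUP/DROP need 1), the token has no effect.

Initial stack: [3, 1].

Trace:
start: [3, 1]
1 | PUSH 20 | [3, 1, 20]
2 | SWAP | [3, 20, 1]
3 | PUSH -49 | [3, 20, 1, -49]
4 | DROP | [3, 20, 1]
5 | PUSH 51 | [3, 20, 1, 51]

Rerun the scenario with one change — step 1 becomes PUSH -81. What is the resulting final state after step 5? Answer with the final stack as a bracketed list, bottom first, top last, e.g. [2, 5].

[3, -81, 1, 51]

(re-executing from step 1 with the substitution; state before step 1: [3, 1])
1 | PUSH -81 | [3, 1, -81]
2 | SWAP | [3, -81, 1]
3 | PUSH -49 | [3, -81, 1, -49]
4 | DROP | [3, -81, 1]
5 | PUSH 51 | [3, -81, 1, 51]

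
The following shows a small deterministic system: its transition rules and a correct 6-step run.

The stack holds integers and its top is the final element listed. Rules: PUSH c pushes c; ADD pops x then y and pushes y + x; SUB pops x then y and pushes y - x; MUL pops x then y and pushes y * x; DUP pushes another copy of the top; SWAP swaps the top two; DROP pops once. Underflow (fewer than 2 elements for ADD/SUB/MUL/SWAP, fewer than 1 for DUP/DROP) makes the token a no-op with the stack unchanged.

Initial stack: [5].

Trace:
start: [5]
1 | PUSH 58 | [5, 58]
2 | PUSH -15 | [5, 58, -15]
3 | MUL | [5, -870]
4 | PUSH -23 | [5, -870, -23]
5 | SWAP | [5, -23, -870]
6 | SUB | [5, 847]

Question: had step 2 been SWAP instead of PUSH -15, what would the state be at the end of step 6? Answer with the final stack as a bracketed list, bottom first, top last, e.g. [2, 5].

(re-executing from step 2 with the substitution; state before step 2: [5, 58])
2 | SWAP | [58, 5]
3 | MUL | [290]
4 | PUSH -23 | [290, -23]
5 | SWAP | [-23, 290]
6 | SUB | [-313]

[-313]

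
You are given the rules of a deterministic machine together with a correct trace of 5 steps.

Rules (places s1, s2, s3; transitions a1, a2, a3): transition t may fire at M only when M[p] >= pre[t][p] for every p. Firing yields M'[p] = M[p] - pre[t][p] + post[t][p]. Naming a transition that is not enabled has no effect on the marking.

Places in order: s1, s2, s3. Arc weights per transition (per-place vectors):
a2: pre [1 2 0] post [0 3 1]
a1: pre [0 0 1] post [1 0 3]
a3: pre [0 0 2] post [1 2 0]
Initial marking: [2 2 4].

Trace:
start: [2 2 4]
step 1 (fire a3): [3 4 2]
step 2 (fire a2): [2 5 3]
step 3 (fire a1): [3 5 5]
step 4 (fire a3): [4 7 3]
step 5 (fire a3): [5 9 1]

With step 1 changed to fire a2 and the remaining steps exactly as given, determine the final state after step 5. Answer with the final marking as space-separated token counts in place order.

3 8 4

(re-executing from step 1 with the substitution; state before step 1: [2 2 4])
step 1 (fire a2): [1 3 5]
step 2 (fire a2): [0 4 6]
step 3 (fire a1): [1 4 8]
step 4 (fire a3): [2 6 6]
step 5 (fire a3): [3 8 4]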